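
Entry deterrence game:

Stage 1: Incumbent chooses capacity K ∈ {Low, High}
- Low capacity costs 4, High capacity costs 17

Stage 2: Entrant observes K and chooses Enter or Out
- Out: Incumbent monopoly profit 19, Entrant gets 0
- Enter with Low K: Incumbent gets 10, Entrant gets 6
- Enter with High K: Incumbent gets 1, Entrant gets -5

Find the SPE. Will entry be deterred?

SPE: (Low, Enter|Low, Out|High); Entry not deterred. Incumbent net profit = 6, Entrant gets 6

Work:
After Low K: Entrant enters (6 > 0)
After High K: Entrant stays out (-5 < 0)
Incumbent: Low → 10−4=6, High → 19−17=2
Incumbent chooses Low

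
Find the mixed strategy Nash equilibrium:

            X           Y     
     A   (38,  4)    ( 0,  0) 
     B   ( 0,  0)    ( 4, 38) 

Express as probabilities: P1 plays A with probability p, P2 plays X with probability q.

p = 0.9048, q = 0.0952

Work:
Find probabilities that make opponent indifferent:
P2 chooses q to make P1 indifferent between A and B
P1 chooses p to make P2 indifferent between X and Y
Mixed NE: P1 plays (A: 0.9048, B: 0.0952), P2 plays (X: 0.0952, Y: 0.9048)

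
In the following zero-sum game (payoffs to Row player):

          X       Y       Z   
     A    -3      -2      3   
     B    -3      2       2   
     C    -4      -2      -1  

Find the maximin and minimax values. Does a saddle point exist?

Maximin = -3, Minimax = -3, Saddle: True

Work:
Row minimums: [-3, -3, -4] → maximin = -3
Column maximums: [-3, 2, 3] → minimax = -3
Saddle point exists! Game value = -3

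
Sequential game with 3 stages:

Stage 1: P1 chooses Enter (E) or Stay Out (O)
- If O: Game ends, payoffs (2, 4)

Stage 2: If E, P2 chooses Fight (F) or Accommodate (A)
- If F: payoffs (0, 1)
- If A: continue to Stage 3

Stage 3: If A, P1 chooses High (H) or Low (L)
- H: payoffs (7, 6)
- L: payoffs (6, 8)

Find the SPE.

SPE: (E, A, H); Outcome (7, 6)

Work:
Stage 3: P1 chooses H (7 vs 6)
Stage 2: P2: F->1, A->6 (anticipating H). Choose A
Stage 1: P1: O->2, E->7 (anticipating A, H). Choose E
SPE path: E -> A -> H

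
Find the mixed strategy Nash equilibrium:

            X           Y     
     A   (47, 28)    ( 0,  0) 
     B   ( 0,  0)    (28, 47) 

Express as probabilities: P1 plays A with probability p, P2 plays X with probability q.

p = 0.6267, q = 0.3733

Work:
Find probabilities that make opponent indifferent:
P2 chooses q to make P1 indifferent between A and B
P1 chooses p to make P2 indifferent between X and Y
Mixed NE: P1 plays (A: 0.6267, B: 0.3733), P2 plays (X: 0.3733, Y: 0.6267)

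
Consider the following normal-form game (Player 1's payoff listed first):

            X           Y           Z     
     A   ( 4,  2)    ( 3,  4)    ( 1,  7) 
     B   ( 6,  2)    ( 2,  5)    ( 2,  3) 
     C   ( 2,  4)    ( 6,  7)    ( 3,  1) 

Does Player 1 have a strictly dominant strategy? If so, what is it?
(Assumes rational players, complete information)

No strictly dominant strategy exists for Player 1

Work:
A strategy strictly dominates another if it gives a strictly higher payoff against every opponent action. Compare each pair of P1's strategies column-by-column:
  A vs B: [4 vs 6, 3 vs 2, 1 vs 2] → A does not strictly dominate B (column X: 4 ≤ 6)
  A vs C: [4 vs 2, 3 vs 6, 1 vs 3] → A does not strictly dominate C (column Y: 3 ≤ 6)
  B vs A: [6 vs 4, 2 vs 3, 2 vs 1] → B does not strictly dominate A (column Y: 2 ≤ 3)
  B vs C: [6 vs 2, 2 vs 6, 2 vs 3] → B does not strictly dominate C (column Y: 2 ≤ 6)
  C vs A: [2 vs 4, 6 vs 3, 3 vs 1] → C does not strictly dominate A (column X: 2 ≤ 4)
  C vs B: [2 vs 6, 6 vs 2, 3 vs 2] → C does not strictly dominate B (column X: 2 ≤ 6)
No single strategy strictly dominates all others → no strictly dominant strategy.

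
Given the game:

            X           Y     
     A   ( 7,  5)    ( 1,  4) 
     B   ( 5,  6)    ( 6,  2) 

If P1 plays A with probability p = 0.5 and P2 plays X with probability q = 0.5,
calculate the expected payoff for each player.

E[P1] = 4.75, E[P2] = 4.25

Work:
E[P1] = p·q·π₁(A,X) + p·(1-q)·π₁(A,Y) + (1-p)·q·π₁(B,X) + (1-p)·(1-q)·π₁(B,Y)
= 0.5·0.5·7 + 0.5·0.5·1 + 0.5·0.5·5 + 0.5·0.5·6
= 4.75

E[P2] = 4.25 (similar calculation)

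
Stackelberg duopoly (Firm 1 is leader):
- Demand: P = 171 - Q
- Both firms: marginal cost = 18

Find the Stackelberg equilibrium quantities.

q₁* (leader) = 76.5, q₂* (follower) = 38.25

Work:
Follower's reaction: q₂ = (a - c - q₁)/2
Leader substitutes: π₁ = q₁·(a - q₁ - (a-c-q₁)/2 - c)
FOC: q₁* = (171 - 18)/2 = 76.50
Then: q₂* = (171 - 18 - 76.5)/2 = 38.25
Leader has first-mover advantage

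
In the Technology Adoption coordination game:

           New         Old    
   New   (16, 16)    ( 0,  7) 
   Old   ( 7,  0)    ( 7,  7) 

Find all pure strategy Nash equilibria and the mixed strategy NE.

Pure NE: (New, New) and (Old, Old); Mixed NE: p = 0.4375, q = 0.4375

Work:
Check pure NE:
(New, New): (16, 16) - no unilateral deviation beneficial
(Old, Old): (7, 7) - no unilateral deviation beneficial
Mixed NE: P1 plays New with p = 0.4375, P2 plays New with q = 0.4375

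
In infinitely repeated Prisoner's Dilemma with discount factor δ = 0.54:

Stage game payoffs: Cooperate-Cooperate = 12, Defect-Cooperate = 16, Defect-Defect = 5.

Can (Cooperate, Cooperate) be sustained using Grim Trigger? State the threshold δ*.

δ* = 0.3636; since δ = 0.54 ≥ 0.3636, cooperation can be sustained

Work:
For Grim Trigger:
Cooperate forever: 12/(1-δ)
Defect then punished: 16 + 5·δ/(1-δ)
Need: 12/(1-δ) ≥ 16 + 5·δ/(1-δ)
Solving: δ ≥ (T-R)/(T-P) = (16-12)/(16-5) = 0.3636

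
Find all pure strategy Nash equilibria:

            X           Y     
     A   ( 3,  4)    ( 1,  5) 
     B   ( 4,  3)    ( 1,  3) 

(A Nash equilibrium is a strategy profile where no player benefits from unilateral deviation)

Nash equilibrium: (A, Y), (B, X), (B, Y)

Work:
Best responses:
  P1 vs X: payoffs [3, 4] → best response B (payoff 4)
  P1 vs Y: payoffs [1, 1] → best response A/B (payoff 1)
  P2 vs A: payoffs [4, 5] → best response Y (payoff 5)
  P2 vs B: payoffs [3, 3] → best response X/Y (payoff 3)
Mutual best responses: (A,Y), (B,X), (B,Y) → Nash equilibria.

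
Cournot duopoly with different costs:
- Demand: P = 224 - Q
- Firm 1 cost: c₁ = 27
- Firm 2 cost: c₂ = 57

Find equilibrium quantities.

q₁* = 75.67, q₂* = 45.67

Work:
Reaction: q₁ = (224 - 27 - q₂)/2
Reaction: q₂ = (224 - 57 - q₁)/2
Solve simultaneously:
q₁* = (224 - 2×27 + 57)/3 = 75.67
q₂* = (224 - 2×57 + 27)/3 = 45.67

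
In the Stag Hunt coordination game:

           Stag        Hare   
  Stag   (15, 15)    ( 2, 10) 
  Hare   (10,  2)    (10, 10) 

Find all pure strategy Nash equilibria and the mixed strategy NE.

Pure NE: (Stag, Stag) and (Hare, Hare); Mixed NE: p = 0.6154, q = 0.6154

Work:
Check pure NE:
(Stag, Stag): (15, 15) - no unilateral deviation beneficial
(Hare, Hare): (10, 10) - no unilateral deviation beneficial
Mixed NE: P1 plays Stag with p = 0.6154, P2 plays Stag with q = 0.6154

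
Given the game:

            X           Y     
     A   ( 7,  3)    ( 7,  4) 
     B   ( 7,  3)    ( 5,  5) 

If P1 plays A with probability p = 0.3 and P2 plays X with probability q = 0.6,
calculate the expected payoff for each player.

E[P1] = 6.44, E[P2] = 3.68

Work:
E[P1] = p·q·π₁(A,X) + p·(1-q)·π₁(A,Y) + (1-p)·q·π₁(B,X) + (1-p)·(1-q)·π₁(B,Y)
= 0.3·0.6·7 + 0.3·0.4·7 + 0.7·0.6·7 + 0.7·0.4·5
= 6.44

E[P2] = 3.68 (similar calculation)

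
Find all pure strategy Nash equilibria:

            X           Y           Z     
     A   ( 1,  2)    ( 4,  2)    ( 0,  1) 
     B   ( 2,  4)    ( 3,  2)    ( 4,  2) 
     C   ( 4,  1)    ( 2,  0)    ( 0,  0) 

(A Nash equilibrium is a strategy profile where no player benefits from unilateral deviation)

Nash equilibrium: (A, Y), (C, X)

Work:
Best responses:
  P1 vs X: payoffs [1, 2, 4] → best response C (payoff 4)
  P1 vs Y: payoffs [4, 3, 2] → best response A (payoff 4)
  P1 vs Z: payoffs [0, 4, 0] → best response B (payoff 4)
  P2 vs A: payoffs [2, 2, 1] → best response X/Y (payoff 2)
  P2 vs B: payoffs [4, 2, 2] → best response X (payoff 4)
  P2 vs C: payoffs [1, 0, 0] → best response X (payoff 1)
Mutual best responses: (A,Y), (C,X) → Nash equilibria.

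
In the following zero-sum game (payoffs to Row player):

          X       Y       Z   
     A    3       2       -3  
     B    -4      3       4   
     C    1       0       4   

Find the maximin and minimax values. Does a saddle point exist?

Maximin = 0, Minimax = 3, Saddle: False

Work:
Row minimums: [-3, -4, 0] → maximin = 0
Column maximums: [3, 3, 4] → minimax = 3
No saddle point (maximin ≠ minimax). Mixed strategy needed.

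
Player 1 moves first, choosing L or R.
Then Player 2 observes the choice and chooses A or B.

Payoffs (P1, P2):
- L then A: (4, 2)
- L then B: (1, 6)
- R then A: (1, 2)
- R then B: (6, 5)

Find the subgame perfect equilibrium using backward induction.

P1 plays R, P2 plays B after L and B after R; Payoff (6, 5)

Work:
Backward induction:
After L: P2 chooses B → P1 gets 1
After R: P2 chooses B → P1 gets 6
P1 chooses R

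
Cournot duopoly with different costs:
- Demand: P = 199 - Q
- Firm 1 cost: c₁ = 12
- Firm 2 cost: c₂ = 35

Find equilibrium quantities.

q₁* = 70.0, q₂* = 47.0

Work:
Reaction: q₁ = (199 - 12 - q₂)/2
Reaction: q₂ = (199 - 35 - q₁)/2
Solve simultaneously:
q₁* = (199 - 2×12 + 35)/3 = 70.0
q₂* = (199 - 2×35 + 12)/3 = 47.0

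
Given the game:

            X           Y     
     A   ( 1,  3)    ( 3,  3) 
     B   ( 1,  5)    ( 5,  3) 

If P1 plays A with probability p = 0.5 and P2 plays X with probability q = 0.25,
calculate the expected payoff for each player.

E[P1] = 3.25, E[P2] = 3.25

Work:
E[P1] = p·q·π₁(A,X) + p·(1-q)·π₁(A,Y) + (1-p)·q·π₁(B,X) + (1-p)·(1-q)·π₁(B,Y)
= 0.5·0.25·1 + 0.5·0.75·3 + 0.5·0.25·1 + 0.5·0.75·5
= 3.25

E[P2] = 3.25 (similar calculation)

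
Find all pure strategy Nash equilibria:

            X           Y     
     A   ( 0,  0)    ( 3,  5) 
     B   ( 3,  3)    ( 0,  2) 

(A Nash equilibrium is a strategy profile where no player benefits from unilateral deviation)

Nash equilibrium: (A, Y), (B, X)

Work:
Best responses:
  P1 vs X: payoffs [0, 3] → best response B (payoff 3)
  P1 vs Y: payoffs [3, 0] → best response A (payoff 3)
  P2 vs A: payoffs [0, 5] → best response Y (payoff 5)
  P2 vs B: payoffs [3, 2] → best response X (payoff 3)
Mutual best responses: (A,Y), (B,X) → Nash equilibria.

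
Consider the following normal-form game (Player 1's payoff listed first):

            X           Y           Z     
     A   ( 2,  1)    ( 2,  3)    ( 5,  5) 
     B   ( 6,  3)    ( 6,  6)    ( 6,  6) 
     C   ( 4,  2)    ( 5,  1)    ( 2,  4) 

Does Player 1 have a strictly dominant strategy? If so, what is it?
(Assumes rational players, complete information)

Yes, Player 1's strictly dominant strategy is B

Work:
A strategy strictly dominates another if it gives a strictly higher payoff against every opponent action. Compare each pair of P1's strategies column-by-column:
  A vs B: [2 vs 6, 2 vs 6, 5 vs 6] → A does not strictly dominate B (column X: 2 ≤ 6)
  A vs C: [2 vs 4, 2 vs 5, 5 vs 2] → A does not strictly dominate C (column X: 2 ≤ 4)
  B vs A: [6 vs 2, 6 vs 2, 6 vs 5] → B strictly dominates A
  B vs C: [6 vs 4, 6 vs 5, 6 vs 2] → B strictly dominates C
  C vs A: [4 vs 2, 5 vs 2, 2 vs 5] → C does not strictly dominate A (column Z: 2 ≤ 5)
  C vs B: [4 vs 6, 5 vs 6, 2 vs 6] → C does not strictly dominate B (column X: 4 ≤ 6)
B strictly dominates every other strategy → strictly dominant.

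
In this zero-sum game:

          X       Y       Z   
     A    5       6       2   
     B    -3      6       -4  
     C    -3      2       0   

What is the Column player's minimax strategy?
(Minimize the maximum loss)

Column should play Z, value = 2

Work:
Column player minimizes Row's maximum payoff:
Column X: max payoff to Row = 5
Column Y: max payoff to Row = 6
Column Z: max payoff to Row = 2
Minimum is 2, achieved by column Z.
Minimax strategy: Z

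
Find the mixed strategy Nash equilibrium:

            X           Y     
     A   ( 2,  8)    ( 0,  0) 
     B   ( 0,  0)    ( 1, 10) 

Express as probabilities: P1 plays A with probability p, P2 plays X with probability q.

p = 0.5556, q = 0.3333

Work:
Find probabilities that make opponent indifferent:
P2 chooses q to make P1 indifferent between A and B
P1 chooses p to make P2 indifferent between X and Y
Mixed NE: P1 plays (A: 0.5556, B: 0.4444), P2 plays (X: 0.3333, Y: 0.6667)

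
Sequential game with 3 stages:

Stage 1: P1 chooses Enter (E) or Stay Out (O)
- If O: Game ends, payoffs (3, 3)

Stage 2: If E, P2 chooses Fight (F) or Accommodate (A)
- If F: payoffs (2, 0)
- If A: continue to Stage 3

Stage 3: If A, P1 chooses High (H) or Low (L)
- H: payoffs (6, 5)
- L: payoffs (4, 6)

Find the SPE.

SPE: (E, A, H); Outcome (6, 5)

Work:
Stage 3: P1 chooses H (6 vs 4)
Stage 2: P2: F->0, A->5 (anticipating H). Choose A
Stage 1: P1: O->3, E->6 (anticipating A, H). Choose E
SPE path: E -> A -> H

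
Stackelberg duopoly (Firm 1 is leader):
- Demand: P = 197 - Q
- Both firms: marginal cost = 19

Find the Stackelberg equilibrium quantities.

q₁* (leader) = 89.0, q₂* (follower) = 44.5

Work:
Follower's reaction: q₂ = (a - c - q₁)/2
Leader substitutes: π₁ = q₁·(a - q₁ - (a-c-q₁)/2 - c)
FOC: q₁* = (197 - 19)/2 = 89.00
Then: q₂* = (197 - 19 - 89.0)/2 = 44.50
Leader has first-mover advantage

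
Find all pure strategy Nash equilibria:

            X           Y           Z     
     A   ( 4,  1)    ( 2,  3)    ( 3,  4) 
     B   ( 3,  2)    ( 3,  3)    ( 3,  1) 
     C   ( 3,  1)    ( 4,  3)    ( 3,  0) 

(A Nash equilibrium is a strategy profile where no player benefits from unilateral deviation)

Nash equilibrium: (A, Z), (C, Y)

Work:
Best responses:
  P1 vs X: payoffs [4, 3, 3] → best response A (payoff 4)
  P1 vs Y: payoffs [2, 3, 4] → best response C (payoff 4)
  P1 vs Z: payoffs [3, 3, 3] → best response A/B/C (payoff 3)
  P2 vs A: payoffs [1, 3, 4] → best response Z (payoff 4)
  P2 vs B: payoffs [2, 3, 1] → best response Y (payoff 3)
  P2 vs C: payoffs [1, 3, 0] → best response Y (payoff 3)
Mutual best responses: (A,Z), (C,Y) → Nash equilibria.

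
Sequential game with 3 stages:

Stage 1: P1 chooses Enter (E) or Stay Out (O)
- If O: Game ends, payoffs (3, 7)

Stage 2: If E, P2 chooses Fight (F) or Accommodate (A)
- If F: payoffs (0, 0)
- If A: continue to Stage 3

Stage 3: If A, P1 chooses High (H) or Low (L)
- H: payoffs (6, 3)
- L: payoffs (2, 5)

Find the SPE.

SPE: (E, A, H); Outcome (6, 3)

Work:
Stage 3: P1 chooses H (6 vs 2)
Stage 2: P2: F->0, A->3 (anticipating H). Choose A
Stage 1: P1: O->3, E->6 (anticipating A, H). Choose E
SPE path: E -> A -> H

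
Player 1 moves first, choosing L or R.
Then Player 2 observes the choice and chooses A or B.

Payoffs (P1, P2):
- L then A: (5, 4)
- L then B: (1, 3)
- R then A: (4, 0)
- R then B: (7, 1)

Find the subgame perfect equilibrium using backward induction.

P1 plays R, P2 plays A after L and B after R; Payoff (7, 1)

Work:
Backward induction:
After L: P2 chooses A → P1 gets 5
After R: P2 chooses B → P1 gets 7
P1 chooses R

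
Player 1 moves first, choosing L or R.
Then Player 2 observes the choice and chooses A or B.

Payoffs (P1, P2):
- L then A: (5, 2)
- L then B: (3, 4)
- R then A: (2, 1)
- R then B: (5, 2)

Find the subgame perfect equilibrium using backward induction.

P1 plays R, P2 plays B after L and B after R; Payoff (5, 2)

Work:
Backward induction:
After L: P2 chooses B → P1 gets 3
After R: P2 chooses B → P1 gets 5
P1 chooses R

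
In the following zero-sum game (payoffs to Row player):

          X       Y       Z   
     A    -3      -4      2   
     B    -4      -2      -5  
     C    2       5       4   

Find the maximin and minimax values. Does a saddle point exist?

Maximin = 2, Minimax = 2, Saddle: True

Work:
Row minimums: [-4, -5, 2] → maximin = 2
Column maximums: [2, 5, 4] → minimax = 2
Saddle point exists! Game value = 2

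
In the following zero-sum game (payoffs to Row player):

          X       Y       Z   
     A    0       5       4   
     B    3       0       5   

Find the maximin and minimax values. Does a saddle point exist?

Maximin = 0, Minimax = 3, Saddle: False

Work:
Row minimums: [0, 0] → maximin = 0
Column maximums: [3, 5, 5] → minimax = 3
No saddle point (maximin ≠ minimax). Mixed strategy needed.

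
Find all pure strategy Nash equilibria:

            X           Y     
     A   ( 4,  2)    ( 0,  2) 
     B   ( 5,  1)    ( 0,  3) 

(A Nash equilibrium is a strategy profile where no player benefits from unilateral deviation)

Nash equilibrium: (A, Y), (B, Y)

Work:
Best responses:
  P1 vs X: payoffs [4, 5] → best response B (payoff 5)
  P1 vs Y: payoffs [0, 0] → best response A/B (payoff 0)
  P2 vs A: payoffs [2, 2] → best response X/Y (payoff 2)
  P2 vs B: payoffs [1, 3] → best response Y (payoff 3)
Mutual best responses: (A,Y), (B,Y) → Nash equilibria.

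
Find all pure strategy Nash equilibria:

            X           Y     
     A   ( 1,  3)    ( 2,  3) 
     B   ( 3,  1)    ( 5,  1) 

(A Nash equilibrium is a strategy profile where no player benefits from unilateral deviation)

Nash equilibrium: (B, X), (B, Y)

Work:
Best responses:
  P1 vs X: payoffs [1, 3] → best response B (payoff 3)
  P1 vs Y: payoffs [2, 5] → best response B (payoff 5)
  P2 vs A: payoffs [3, 3] → best response X/Y (payoff 3)
  P2 vs B: payoffs [1, 1] → best response X/Y (payoff 1)
Mutual best responses: (B,X), (B,Y) → Nash equilibria.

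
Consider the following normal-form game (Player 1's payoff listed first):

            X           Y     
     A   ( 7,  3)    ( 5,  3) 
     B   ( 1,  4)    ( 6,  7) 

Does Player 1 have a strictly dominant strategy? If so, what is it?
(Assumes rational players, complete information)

No strictly dominant strategy exists for Player 1

Work:
A strategy strictly dominates another if it gives a strictly higher payoff against every opponent action. Compare each pair of P1's strategies column-by-column:
  A vs B: [7 vs 1, 5 vs 6] → A does not strictly dominate B (column Y: 5 ≤ 6)
  B vs A: [1 vs 7, 6 vs 5] → B does not strictly dominate A (column X: 1 ≤ 7)
No single strategy strictly dominates all others → no strictly dominant strategy.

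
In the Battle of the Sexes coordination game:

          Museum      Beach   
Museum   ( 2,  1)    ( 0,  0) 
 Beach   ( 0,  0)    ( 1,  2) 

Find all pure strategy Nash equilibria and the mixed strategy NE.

Pure NE: (Museum, Museum) and (Beach, Beach); Mixed NE: p = 0.6667, q = 0.3333

Work:
Check pure NE:
(Museum, Museum): (2, 1) - no unilateral deviation beneficial
(Beach, Beach): (1, 2) - no unilateral deviation beneficial
Mixed NE: P1 plays Museum with p = 0.6667, P2 plays Museum with q = 0.3333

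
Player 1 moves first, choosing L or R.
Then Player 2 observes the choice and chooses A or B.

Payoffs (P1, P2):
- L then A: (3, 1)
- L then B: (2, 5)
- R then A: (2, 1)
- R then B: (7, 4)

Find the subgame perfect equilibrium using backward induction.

P1 plays R, P2 plays B after L and B after R; Payoff (7, 4)

Work:
Backward induction:
After L: P2 chooses B → P1 gets 2
After R: P2 chooses B → P1 gets 7
P1 chooses R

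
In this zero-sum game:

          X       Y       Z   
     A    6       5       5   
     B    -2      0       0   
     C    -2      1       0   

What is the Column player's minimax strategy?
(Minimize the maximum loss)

Column should play Y or Z (all achieve the minimum), value = 5

Work:
Column player minimizes Row's maximum payoff:
Column X: max payoff to Row = 6
Column Y: max payoff to Row = 5
Column Z: max payoff to Row = 5
Minimum is 5, achieved by columns Y, Z (tied).
Each of Y or Z is a minimax strategy.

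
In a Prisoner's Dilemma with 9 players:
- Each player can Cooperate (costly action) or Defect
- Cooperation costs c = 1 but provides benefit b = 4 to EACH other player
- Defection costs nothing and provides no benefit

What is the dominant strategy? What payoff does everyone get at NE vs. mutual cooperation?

Dominant: Defect; NE payoff = 0; Coop payoff = 31

Work:
Defect dominates (saves cost c = 1, benefit to others is external)
NE: All defect → everyone gets 0
If all cooperate: each receives (8)×4 - 1 = 31
Social dilemma: 31 > 0 but NE gives 0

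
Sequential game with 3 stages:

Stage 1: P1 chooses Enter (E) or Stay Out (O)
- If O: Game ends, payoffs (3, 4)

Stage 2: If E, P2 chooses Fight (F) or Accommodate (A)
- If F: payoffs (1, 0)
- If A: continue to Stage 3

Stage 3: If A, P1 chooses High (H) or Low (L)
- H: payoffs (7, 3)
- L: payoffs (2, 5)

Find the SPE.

SPE: (E, A, H); Outcome (7, 3)

Work:
Stage 3: P1 chooses H (7 vs 2)
Stage 2: P2: F->0, A->3 (anticipating H). Choose A
Stage 1: P1: O->3, E->7 (anticipating A, H). Choose E
SPE path: E -> A -> H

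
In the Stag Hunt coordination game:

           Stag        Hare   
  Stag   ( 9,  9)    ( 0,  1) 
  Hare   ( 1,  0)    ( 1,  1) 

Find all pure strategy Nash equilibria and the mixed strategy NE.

Pure NE: (Stag, Stag) and (Hare, Hare); Mixed NE: p = 0.1111, q = 0.1111

Work:
Check pure NE:
(Stag, Stag): (9, 9) - no unilateral deviation beneficial
(Hare, Hare): (1, 1) - no unilateral deviation beneficial
Mixed NE: P1 plays Stag with p = 0.1111, P2 plays Stag with q = 0.1111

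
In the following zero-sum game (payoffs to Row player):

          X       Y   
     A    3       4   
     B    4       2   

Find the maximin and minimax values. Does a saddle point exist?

Maximin = 3, Minimax = 4, Saddle: False

Work:
Row minimums: [3, 2] → maximin = 3
Column maximums: [4, 4] → minimax = 4
No saddle point (maximin ≠ minimax). Mixed strategy needed.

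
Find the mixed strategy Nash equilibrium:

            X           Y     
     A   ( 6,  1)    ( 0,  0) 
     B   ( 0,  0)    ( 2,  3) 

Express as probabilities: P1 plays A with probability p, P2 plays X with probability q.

p = 0.75, q = 0.25

Work:
Find probabilities that make opponent indifferent:
P2 chooses q to make P1 indifferent between A and B
P1 chooses p to make P2 indifferent between X and Y
Mixed NE: P1 plays (A: 0.75, B: 0.25), P2 plays (X: 0.25, Y: 0.75)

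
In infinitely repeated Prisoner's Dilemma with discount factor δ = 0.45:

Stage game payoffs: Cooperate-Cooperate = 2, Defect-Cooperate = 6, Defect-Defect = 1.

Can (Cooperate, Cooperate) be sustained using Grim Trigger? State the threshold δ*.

δ* = 0.8; since δ = 0.45 < 0.8, cooperation cannot be sustained

Work:
For Grim Trigger:
Cooperate forever: 2/(1-δ)
Defect then punished: 6 + 1·δ/(1-δ)
Need: 2/(1-δ) ≥ 6 + 1·δ/(1-δ)
Solving: δ ≥ (T-R)/(T-P) = (6-2)/(6-1) = 0.8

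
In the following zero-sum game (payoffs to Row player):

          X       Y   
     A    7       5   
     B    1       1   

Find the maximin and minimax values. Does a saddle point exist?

Maximin = 5, Minimax = 5, Saddle: True

Work:
Row minimums: [5, 1] → maximin = 5
Column maximums: [7, 5] → minimax = 5
Saddle point exists! Game value = 5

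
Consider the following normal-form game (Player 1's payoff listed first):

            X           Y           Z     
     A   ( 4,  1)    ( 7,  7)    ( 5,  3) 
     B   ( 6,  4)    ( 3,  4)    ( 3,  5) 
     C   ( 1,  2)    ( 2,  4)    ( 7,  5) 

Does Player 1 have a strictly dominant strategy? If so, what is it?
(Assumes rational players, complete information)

No strictly dominant strategy exists for Player 1

Work:
A strategy strictly dominates another if it gives a strictly higher payoff against every opponent action. Compare each pair of P1's strategies column-by-column:
  A vs B: [4 vs 6, 7 vs 3, 5 vs 3] → A does not strictly dominate B (column X: 4 ≤ 6)
  A vs C: [4 vs 1, 7 vs 2, 5 vs 7] → A does not strictly dominate C (column Z: 5 ≤ 7)
  B vs A: [6 vs 4, 3 vs 7, 3 vs 5] → B does not strictly dominate A (column Y: 3 ≤ 7)
  B vs C: [6 vs 1, 3 vs 2, 3 vs 7] → B does not strictly dominate C (column Z: 3 ≤ 7)
  C vs A: [1 vs 4, 2 vs 7, 7 vs 5] → C does not strictly dominate A (column X: 1 ≤ 4)
  C vs B: [1 vs 6, 2 vs 3, 7 vs 3] → C does not strictly dominate B (column X: 1 ≤ 6)
No single strategy strictly dominates all others → no strictly dominant strategy.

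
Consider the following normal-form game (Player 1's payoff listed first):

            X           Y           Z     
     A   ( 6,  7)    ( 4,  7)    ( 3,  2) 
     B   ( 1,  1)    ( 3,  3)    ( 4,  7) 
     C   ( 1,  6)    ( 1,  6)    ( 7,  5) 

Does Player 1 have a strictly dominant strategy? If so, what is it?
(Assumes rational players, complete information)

No strictly dominant strategy exists for Player 1

Work:
A strategy strictly dominates another if it gives a strictly higher payoff against every opponent action. Compare each pair of P1's strategies column-by-column:
  A vs B: [6 vs 1, 4 vs 3, 3 vs 4] → A does not strictly dominate B (column Z: 3 ≤ 4)
  A vs C: [6 vs 1, 4 vs 1, 3 vs 7] → A does not strictly dominate C (column Z: 3 ≤ 7)
  B vs A: [1 vs 6, 3 vs 4, 4 vs 3] → B does not strictly dominate A (column X: 1 ≤ 6)
  B vs C: [1 vs 1, 3 vs 1, 4 vs 7] → B does not strictly dominate C (column X: 1 ≤ 1)
  C vs A: [1 vs 6, 1 vs 4, 7 vs 3] → C does not strictly dominate A (column X: 1 ≤ 6)
  C vs B: [1 vs 1, 1 vs 3, 7 vs 4] → C does not strictly dominate B (column X: 1 ≤ 1)
No single strategy strictly dominates all others → no strictly dominant strategy.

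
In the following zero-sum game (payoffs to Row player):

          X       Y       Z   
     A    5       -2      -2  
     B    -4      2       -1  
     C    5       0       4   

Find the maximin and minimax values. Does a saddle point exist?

Maximin = 0, Minimax = 2, Saddle: False

Work:
Row minimums: [-2, -4, 0] → maximin = 0
Column maximums: [5, 2, 4] → minimax = 2
No saddle point (maximin ≠ minimax). Mixed strategy needed.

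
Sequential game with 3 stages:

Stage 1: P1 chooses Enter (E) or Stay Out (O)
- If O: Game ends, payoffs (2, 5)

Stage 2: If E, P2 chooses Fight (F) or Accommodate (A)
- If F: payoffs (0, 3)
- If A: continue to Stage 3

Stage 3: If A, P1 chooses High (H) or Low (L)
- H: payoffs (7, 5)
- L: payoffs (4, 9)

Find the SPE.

SPE: (E, A, H); Outcome (7, 5)

Work:
Stage 3: P1 chooses H (7 vs 4)
Stage 2: P2: F->3, A->5 (anticipating H). Choose A
Stage 1: P1: O->2, E->7 (anticipating A, H). Choose E
SPE path: E -> A -> H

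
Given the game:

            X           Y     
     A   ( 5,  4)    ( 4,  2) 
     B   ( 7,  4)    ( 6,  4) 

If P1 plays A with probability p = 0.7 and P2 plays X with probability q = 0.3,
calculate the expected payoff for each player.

E[P1] = 4.9, E[P2] = 3.02

Work:
E[P1] = p·q·π₁(A,X) + p·(1-q)·π₁(A,Y) + (1-p)·q·π₁(B,X) + (1-p)·(1-q)·π₁(B,Y)
= 0.7·0.3·5 + 0.7·0.7·4 + 0.3·0.3·7 + 0.3·0.7·6
= 4.9

E[P2] = 3.02 (similar calculation)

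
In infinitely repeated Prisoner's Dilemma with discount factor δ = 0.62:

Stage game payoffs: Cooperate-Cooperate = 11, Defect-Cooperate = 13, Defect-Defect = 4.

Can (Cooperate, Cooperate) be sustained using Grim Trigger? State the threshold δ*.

δ* = 0.2222; since δ = 0.62 ≥ 0.2222, cooperation can be sustained

Work:
For Grim Trigger:
Cooperate forever: 11/(1-δ)
Defect then punished: 13 + 4·δ/(1-δ)
Need: 11/(1-δ) ≥ 13 + 4·δ/(1-δ)
Solving: δ ≥ (T-R)/(T-P) = (13-11)/(13-4) = 0.2222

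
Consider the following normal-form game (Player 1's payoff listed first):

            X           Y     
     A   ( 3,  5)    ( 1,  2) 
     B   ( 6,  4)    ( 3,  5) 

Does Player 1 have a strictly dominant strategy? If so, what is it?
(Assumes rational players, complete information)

Yes, Player 1's strictly dominant strategy is B

Work:
A strategy strictly dominates another if it gives a strictly higher payoff against every opponent action. Compare each pair of P1's strategies column-by-column:
  A vs B: [3 vs 6, 1 vs 3] → A does not strictly dominate B (column X: 3 ≤ 6)
  B vs A: [6 vs 3, 3 vs 1] → B strictly dominates A
B strictly dominates every other strategy → strictly dominant.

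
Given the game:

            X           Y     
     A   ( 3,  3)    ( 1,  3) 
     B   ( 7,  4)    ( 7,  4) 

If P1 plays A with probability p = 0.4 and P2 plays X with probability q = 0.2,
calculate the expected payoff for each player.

E[P1] = 4.76, E[P2] = 3.6

Work:
E[P1] = p·q·π₁(A,X) + p·(1-q)·π₁(A,Y) + (1-p)·q·π₁(B,X) + (1-p)·(1-q)·π₁(B,Y)
= 0.4·0.2·3 + 0.4·0.8·1 + 0.6·0.2·7 + 0.6·0.8·7
= 4.76

E[P2] = 3.6 (similar calculation)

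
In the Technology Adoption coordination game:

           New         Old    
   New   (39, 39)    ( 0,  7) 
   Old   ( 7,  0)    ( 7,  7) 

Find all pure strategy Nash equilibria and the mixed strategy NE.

Pure NE: (New, New) and (Old, Old); Mixed NE: p = 0.1795, q = 0.1795

Work:
Check pure NE:
(New, New): (39, 39) - no unilateral deviation beneficial
(Old, Old): (7, 7) - no unilateral deviation beneficial
Mixed NE: P1 plays New with p = 0.1795, P2 plays New with q = 0.1795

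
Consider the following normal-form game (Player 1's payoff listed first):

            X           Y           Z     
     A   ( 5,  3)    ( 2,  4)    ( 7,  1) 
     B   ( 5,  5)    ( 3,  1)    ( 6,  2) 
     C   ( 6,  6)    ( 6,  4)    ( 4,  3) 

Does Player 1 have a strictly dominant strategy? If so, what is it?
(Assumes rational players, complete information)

No strictly dominant strategy exists for Player 1

Work:
A strategy strictly dominates another if it gives a strictly higher payoff against every opponent action. Compare each pair of P1's strategies column-by-column:
  A vs B: [5 vs 5, 2 vs 3, 7 vs 6] → A does not strictly dominate B (column X: 5 ≤ 5)
  A vs C: [5 vs 6, 2 vs 6, 7 vs 4] → A does not strictly dominate C (column X: 5 ≤ 6)
  B vs A: [5 vs 5, 3 vs 2, 6 vs 7] → B does not strictly dominate A (column X: 5 ≤ 5)
  B vs C: [5 vs 6, 3 vs 6, 6 vs 4] → B does not strictly dominate C (column X: 5 ≤ 6)
  C vs A: [6 vs 5, 6 vs 2, 4 vs 7] → C does not strictly dominate A (column Z: 4 ≤ 7)
  C vs B: [6 vs 5, 6 vs 3, 4 vs 6] → C does not strictly dominate B (column Z: 4 ≤ 6)
No single strategy strictly dominates all others → no strictly dominant strategy.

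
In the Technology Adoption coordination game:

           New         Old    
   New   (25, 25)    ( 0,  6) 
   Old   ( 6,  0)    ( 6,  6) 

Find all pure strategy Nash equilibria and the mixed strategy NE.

Pure NE: (New, New) and (Old, Old); Mixed NE: p = 0.24, q = 0.24

Work:
Check pure NE:
(New, New): (25, 25) - no unilateral deviation beneficial
(Old, Old): (6, 6) - no unilateral deviation beneficial
Mixed NE: P1 plays New with p = 0.24, P2 plays New with q = 0.24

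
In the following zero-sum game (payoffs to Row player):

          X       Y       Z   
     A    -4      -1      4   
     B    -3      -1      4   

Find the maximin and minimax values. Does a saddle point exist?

Maximin = -3, Minimax = -3, Saddle: True

Work:
Row minimums: [-4, -3] → maximin = -3
Column maximums: [-3, -1, 4] → minimax = -3
Saddle point exists! Game value = -3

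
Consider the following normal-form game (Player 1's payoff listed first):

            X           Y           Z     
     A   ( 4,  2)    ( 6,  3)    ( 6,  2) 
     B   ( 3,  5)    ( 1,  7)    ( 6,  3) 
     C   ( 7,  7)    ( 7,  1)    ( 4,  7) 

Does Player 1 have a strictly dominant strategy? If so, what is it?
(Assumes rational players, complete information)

No strictly dominant strategy exists for Player 1

Work:
A strategy strictly dominates another if it gives a strictly higher payoff against every opponent action. Compare each pair of P1's strategies column-by-column:
  A vs B: [4 vs 3, 6 vs 1, 6 vs 6] → A does not strictly dominate B (column Z: 6 ≤ 6)
  A vs C: [4 vs 7, 6 vs 7, 6 vs 4] → A does not strictly dominate C (column X: 4 ≤ 7)
  B vs A: [3 vs 4, 1 vs 6, 6 vs 6] → B does not strictly dominate A (column X: 3 ≤ 4)
  B vs C: [3 vs 7, 1 vs 7, 6 vs 4] → B does not strictly dominate C (column X: 3 ≤ 7)
  C vs A: [7 vs 4, 7 vs 6, 4 vs 6] → C does not strictly dominate A (column Z: 4 ≤ 6)
  C vs B: [7 vs 3, 7 vs 1, 4 vs 6] → C does not strictly dominate B (column Z: 4 ≤ 6)
No single strategy strictly dominates all others → no strictly dominant strategy.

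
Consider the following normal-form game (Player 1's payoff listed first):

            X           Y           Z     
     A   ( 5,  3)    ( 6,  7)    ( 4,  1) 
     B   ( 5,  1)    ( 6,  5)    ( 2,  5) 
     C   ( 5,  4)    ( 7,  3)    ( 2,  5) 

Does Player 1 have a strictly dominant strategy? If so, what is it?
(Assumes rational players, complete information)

No strictly dominant strategy exists for Player 1

Work:
A strategy strictly dominates another if it gives a strictly higher payoff against every opponent action. Compare each pair of P1's strategies column-by-column:
  A vs B: [5 vs 5, 6 vs 6, 4 vs 2] → A does not strictly dominate B (column X: 5 ≤ 5)
  A vs C: [5 vs 5, 6 vs 7, 4 vs 2] → A does not strictly dominate C (column X: 5 ≤ 5)
  B vs A: [5 vs 5, 6 vs 6, 2 vs 4] → B does not strictly dominate A (column X: 5 ≤ 5)
  B vs C: [5 vs 5, 6 vs 7, 2 vs 2] → B does not strictly dominate C (column X: 5 ≤ 5)
  C vs A: [5 vs 5, 7 vs 6, 2 vs 4] → C does not strictly dominate A (column X: 5 ≤ 5)
  C vs B: [5 vs 5, 7 vs 6, 2 vs 2] → C does not strictly dominate B (column X: 5 ≤ 5)
No single strategy strictly dominates all others → no strictly dominant strategy.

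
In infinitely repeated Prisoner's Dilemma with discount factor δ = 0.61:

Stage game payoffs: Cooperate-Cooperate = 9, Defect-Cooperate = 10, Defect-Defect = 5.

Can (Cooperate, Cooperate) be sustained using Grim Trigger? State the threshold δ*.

δ* = 0.2; since δ = 0.61 ≥ 0.2, cooperation can be sustained

Work:
For Grim Trigger:
Cooperate forever: 9/(1-δ)
Defect then punished: 10 + 5·δ/(1-δ)
Need: 9/(1-δ) ≥ 10 + 5·δ/(1-δ)
Solving: δ ≥ (T-R)/(T-P) = (10-9)/(10-5) = 0.2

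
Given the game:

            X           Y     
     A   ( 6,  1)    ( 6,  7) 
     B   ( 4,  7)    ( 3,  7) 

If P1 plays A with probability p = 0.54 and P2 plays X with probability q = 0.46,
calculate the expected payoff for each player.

E[P1] = 4.8316, E[P2] = 5.5096

Work:
E[P1] = p·q·π₁(A,X) + p·(1-q)·π₁(A,Y) + (1-p)·q·π₁(B,X) + (1-p)·(1-q)·π₁(B,Y)
= 0.54·0.46·6 + 0.54·0.54·6 + 0.46·0.46·4 + 0.46·0.54·3
= 4.8316

E[P2] = 5.5096 (similar calculation)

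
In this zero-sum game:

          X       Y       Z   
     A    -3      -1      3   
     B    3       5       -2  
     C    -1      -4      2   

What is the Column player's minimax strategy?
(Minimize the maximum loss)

Column should play X or Z (all achieve the minimum), value = 3

Work:
Column player minimizes Row's maximum payoff:
Column X: max payoff to Row = 3
Column Y: max payoff to Row = 5
Column Z: max payoff to Row = 3
Minimum is 3, achieved by columns X, Z (tied).
Each of X or Z is a minimax strategy.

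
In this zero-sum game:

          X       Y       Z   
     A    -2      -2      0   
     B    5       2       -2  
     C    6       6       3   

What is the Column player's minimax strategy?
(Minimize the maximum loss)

Column should play Z, value = 3

Work:
Column player minimizes Row's maximum payoff:
Column X: max payoff to Row = 6
Column Y: max payoff to Row = 6
Column Z: max payoff to Row = 3
Minimum is 3, achieved by column Z.
Minimax strategy: Z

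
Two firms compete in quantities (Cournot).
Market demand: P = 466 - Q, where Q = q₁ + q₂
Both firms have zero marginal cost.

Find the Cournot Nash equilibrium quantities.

q₁* = q₂* = 155.33; P* = 155.33

Work:
Profit: π_i = P·q_i = (a - q_i - q_j)·q_i
FOC: ∂π_i/∂q_i = a - 2q_i - q_j = 0
Reaction function: q_i = (466 - q_j)/2
Symmetry: q* = 466/3 = 155.33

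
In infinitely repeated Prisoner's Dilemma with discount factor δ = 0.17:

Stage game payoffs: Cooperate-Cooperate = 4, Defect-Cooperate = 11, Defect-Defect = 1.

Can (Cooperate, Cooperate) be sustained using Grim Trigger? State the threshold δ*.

δ* = 0.7; since δ = 0.17 < 0.7, cooperation cannot be sustained

Work:
For Grim Trigger:
Cooperate forever: 4/(1-δ)
Defect then punished: 11 + 1·δ/(1-δ)
Need: 4/(1-δ) ≥ 11 + 1·δ/(1-δ)
Solving: δ ≥ (T-R)/(T-P) = (11-4)/(11-1) = 0.7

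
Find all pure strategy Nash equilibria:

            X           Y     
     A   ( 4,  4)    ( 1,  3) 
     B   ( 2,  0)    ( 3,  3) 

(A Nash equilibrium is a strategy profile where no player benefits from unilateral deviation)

Nash equilibrium: (A, X), (B, Y)

Work:
Best responses:
  P1 vs X: payoffs [4, 2] → best response A (payoff 4)
  P1 vs Y: payoffs [1, 3] → best response B (payoff 3)
  P2 vs A: payoffs [4, 3] → best response X (payoff 4)
  P2 vs B: payoffs [0, 3] → best response Y (payoff 3)
Mutual best responses: (A,X), (B,Y) → Nash equilibria.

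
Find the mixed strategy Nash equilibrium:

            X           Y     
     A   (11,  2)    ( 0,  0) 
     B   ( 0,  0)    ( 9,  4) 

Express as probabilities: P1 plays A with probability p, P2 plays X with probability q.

p = 0.6667, q = 0.45

Work:
Find probabilities that make opponent indifferent:
P2 chooses q to make P1 indifferent between A and B
P1 chooses p to make P2 indifferent between X and Y
Mixed NE: P1 plays (A: 0.6667, B: 0.3333), P2 plays (X: 0.45, Y: 0.55)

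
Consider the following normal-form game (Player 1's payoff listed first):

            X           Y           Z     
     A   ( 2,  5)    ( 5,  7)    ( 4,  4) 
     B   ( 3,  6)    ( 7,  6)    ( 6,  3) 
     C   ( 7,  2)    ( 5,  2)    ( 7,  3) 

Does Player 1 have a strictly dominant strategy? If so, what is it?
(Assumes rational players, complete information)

No strictly dominant strategy exists for Player 1

Work:
A strategy strictly dominates another if it gives a strictly higher payoff against every opponent action. Compare each pair of P1's strategies column-by-column:
  A vs B: [2 vs 3, 5 vs 7, 4 vs 6] → A does not strictly dominate B (column X: 2 ≤ 3)
  A vs C: [2 vs 7, 5 vs 5, 4 vs 7] → A does not strictly dominate C (column X: 2 ≤ 7)
  B vs A: [3 vs 2, 7 vs 5, 6 vs 4] → B strictly dominates A
  B vs C: [3 vs 7, 7 vs 5, 6 vs 7] → B does not strictly dominate C (column X: 3 ≤ 7)
  C vs A: [7 vs 2, 5 vs 5, 7 vs 4] → C does not strictly dominate A (column Y: 5 ≤ 5)
  C vs B: [7 vs 3, 5 vs 7, 7 vs 6] → C does not strictly dominate B (column Y: 5 ≤ 7)
No single strategy strictly dominates all others → no strictly dominant strategy.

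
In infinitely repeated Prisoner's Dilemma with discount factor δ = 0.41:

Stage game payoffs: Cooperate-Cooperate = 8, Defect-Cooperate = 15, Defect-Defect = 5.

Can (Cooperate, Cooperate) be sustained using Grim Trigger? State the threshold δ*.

δ* = 0.7; since δ = 0.41 < 0.7, cooperation cannot be sustained

Work:
For Grim Trigger:
Cooperate forever: 8/(1-δ)
Defect then punished: 15 + 5·δ/(1-δ)
Need: 8/(1-δ) ≥ 15 + 5·δ/(1-δ)
Solving: δ ≥ (T-R)/(T-P) = (15-8)/(15-5) = 0.7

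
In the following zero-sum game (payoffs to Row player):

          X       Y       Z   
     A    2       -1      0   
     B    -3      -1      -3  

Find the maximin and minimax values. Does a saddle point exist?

Maximin = -1, Minimax = -1, Saddle: True

Work:
Row minimums: [-1, -3] → maximin = -1
Column maximums: [2, -1, 0] → minimax = -1
Saddle point exists! Game value = -1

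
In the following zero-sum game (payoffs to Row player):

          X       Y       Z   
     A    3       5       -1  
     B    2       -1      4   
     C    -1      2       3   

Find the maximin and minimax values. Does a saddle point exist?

Maximin = -1, Minimax = 3, Saddle: False

Work:
Row minimums: [-1, -1, -1] → maximin = -1
Column maximums: [3, 5, 4] → minimax = 3
No saddle point (maximin ≠ minimax). Mixed strategy needed.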